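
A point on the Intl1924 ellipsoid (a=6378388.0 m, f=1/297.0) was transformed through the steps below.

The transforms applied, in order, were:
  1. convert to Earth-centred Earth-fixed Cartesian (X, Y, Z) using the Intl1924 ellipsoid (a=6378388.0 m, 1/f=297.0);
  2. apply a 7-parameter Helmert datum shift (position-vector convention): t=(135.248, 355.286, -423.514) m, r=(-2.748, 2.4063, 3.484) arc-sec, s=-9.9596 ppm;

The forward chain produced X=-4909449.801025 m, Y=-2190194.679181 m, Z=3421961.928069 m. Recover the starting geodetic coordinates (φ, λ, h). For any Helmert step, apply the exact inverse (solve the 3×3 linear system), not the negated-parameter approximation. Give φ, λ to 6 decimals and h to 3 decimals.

start: X=-4909449.8010, Y=-2190194.6792, Z=3421961.9281 m
→ Helmert⁻¹: X=-4909710.8723, Y=-2190534.4476, Z=3422333.0672
→ geod (Bowring, a=6378388.000): φ=32.65487100°, λ=-155.95530900°, h=900.8040 m

φ=32.654871°, λ=-155.955309°, h=900.804 m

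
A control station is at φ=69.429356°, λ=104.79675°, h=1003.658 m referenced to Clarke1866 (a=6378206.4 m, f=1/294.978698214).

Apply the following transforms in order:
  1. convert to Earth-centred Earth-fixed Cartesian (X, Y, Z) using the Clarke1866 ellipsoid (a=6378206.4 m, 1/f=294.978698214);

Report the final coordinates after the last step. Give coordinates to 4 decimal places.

X=-574141.7384 m, Y=2173538.4625 m, Z=5949723.7678 m

start: φ=69.429356°, λ=104.796750°, h=1003.658 m
→ ECEF (a=6378206.400, f=1/294.978698214): X=-574141.7384, Y=2173538.4625, Z=5949723.7678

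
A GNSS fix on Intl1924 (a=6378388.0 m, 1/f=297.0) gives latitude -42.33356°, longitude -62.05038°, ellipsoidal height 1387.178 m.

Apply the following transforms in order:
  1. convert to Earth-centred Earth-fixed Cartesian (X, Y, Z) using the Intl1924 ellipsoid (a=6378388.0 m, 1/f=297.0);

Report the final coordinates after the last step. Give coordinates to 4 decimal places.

X=2213819.4182 m, Y=-4172435.4030 m, Z=-4274073.6793 m

start: φ=-42.333560°, λ=-62.050380°, h=1387.178 m
→ ECEF (a=6378388.000, f=1/297.0): X=2213819.4182, Y=-4172435.4030, Z=-4274073.6793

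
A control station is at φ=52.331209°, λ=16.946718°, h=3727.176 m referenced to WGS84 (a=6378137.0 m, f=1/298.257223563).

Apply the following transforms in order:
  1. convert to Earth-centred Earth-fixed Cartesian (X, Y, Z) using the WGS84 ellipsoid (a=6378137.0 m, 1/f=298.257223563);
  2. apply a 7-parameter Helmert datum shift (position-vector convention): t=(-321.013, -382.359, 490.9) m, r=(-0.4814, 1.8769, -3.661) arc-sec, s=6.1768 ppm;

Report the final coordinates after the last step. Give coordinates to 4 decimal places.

X=3738193.7851 m, Y=1138721.0938 m, Z=5028844.2913 m

start: φ=52.331209°, λ=16.946718°, h=3727.176 m
→ ECEF (a=6378137.000, f=1/298.257223563): X=3738425.7319, Y=1139151.0346, Z=5028359.0087
→ Helmert 7p (PV): X=3738193.7851, Y=1138721.0938, Z=5028844.2913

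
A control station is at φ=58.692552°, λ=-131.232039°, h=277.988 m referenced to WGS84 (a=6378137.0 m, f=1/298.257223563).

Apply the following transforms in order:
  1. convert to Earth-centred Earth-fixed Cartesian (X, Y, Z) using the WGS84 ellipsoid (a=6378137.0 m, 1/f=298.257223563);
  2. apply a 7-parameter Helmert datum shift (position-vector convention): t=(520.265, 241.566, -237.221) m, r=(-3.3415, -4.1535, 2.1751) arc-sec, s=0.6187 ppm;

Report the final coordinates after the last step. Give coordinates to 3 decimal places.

start: φ=58.692552°, λ=-131.232039°, h=277.988 m
→ ECEF (a=6378137.000, f=1/298.257223563): X=-2189922.8355, Y=-2498708.0708, Z=5426456.3299
→ Helmert 7p (PV): X=-2189486.8472, Y=-2498403.2350, Z=5426218.8475

X=-2189486.847 m, Y=-2498403.235 m, Z=5426218.848 m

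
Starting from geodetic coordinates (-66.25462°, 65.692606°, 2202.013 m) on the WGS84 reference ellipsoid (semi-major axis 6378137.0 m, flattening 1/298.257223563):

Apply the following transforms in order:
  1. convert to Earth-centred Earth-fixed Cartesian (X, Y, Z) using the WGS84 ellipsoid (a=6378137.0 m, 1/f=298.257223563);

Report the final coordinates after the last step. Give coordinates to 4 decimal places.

X=1060537.9330 m, Y=2348023.1989 m, Z=-5817453.7541 m

start: φ=-66.254620°, λ=65.692606°, h=2202.013 m
→ ECEF (a=6378137.000, f=1/298.257223563): X=1060537.9330, Y=2348023.1989, Z=-5817453.7541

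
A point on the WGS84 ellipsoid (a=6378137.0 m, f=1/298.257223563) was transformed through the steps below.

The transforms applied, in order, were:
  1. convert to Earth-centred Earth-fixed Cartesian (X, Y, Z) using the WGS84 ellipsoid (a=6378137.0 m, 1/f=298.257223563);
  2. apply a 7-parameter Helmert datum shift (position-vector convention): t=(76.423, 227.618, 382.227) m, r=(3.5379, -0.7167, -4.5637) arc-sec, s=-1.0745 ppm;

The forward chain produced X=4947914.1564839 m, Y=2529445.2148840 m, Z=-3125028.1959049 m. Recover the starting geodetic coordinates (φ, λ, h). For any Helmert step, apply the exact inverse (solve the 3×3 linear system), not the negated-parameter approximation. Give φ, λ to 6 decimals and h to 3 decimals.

φ=-29.520767°, λ=27.075870°, h=2468.558 m

start: X=4947914.1565, Y=2529445.2149, Z=-3125028.1959 m
→ Helmert⁻¹: X=4947776.2286, Y=2529276.1774, Z=-3125474.3557
→ geod (Bowring, a=6378137.000): φ=-29.52076700°, λ=27.07587000°, h=2468.5580 m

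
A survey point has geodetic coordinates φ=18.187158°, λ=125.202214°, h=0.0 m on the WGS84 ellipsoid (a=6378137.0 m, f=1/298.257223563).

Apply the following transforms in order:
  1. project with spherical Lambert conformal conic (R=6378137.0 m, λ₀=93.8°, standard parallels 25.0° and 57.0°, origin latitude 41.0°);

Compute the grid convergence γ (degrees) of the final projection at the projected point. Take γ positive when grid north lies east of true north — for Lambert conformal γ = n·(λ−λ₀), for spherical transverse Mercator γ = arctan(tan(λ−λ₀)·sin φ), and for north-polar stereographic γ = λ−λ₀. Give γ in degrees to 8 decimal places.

start: φ=18.187158°, λ=125.202214°, h=0.000 m
→ into lcc (λ₀=93.8°): φ=18.18715800°, λ−λ₀=31.40221400°
convergence γ = 20.88243358°

20.88243358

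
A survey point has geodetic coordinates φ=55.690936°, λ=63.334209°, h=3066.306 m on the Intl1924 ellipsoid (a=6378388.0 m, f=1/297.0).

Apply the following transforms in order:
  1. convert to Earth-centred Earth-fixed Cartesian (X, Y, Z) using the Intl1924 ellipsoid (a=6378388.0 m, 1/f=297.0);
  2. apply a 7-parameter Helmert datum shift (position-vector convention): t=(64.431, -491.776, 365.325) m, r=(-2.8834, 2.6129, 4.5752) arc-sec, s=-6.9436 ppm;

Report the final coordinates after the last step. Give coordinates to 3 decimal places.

start: φ=55.690936°, λ=63.334209°, h=3066.306 m
→ ECEF (a=6378388.000, f=1/297.0): X=1617972.0851, Y=3221770.0695, Z=5247763.7399
→ Helmert 7p (PV): X=1618020.2959, Y=3221365.1697, Z=5248027.0935

X=1618020.296 m, Y=3221365.170 m, Z=5248027.094 m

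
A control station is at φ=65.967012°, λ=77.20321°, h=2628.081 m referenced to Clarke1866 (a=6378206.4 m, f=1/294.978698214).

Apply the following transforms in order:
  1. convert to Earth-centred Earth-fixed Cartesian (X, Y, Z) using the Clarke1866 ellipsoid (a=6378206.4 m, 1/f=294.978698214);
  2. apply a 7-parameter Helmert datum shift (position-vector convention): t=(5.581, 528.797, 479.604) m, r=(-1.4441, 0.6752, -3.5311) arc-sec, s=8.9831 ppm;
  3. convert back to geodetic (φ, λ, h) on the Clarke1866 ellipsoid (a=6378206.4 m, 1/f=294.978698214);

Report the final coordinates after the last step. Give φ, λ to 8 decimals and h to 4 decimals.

start: φ=65.967012°, λ=77.203210°, h=2628.081 m
→ ECEF (a=6378206.400, f=1/294.978698214): X=577221.6792, Y=2541309.7239, Z=5804660.6988
→ Helmert 7p (PV): X=577294.9527, Y=2541892.1080, Z=5805172.7647
→ geod (Bowring, a=6378206.400): φ=65.96409931°, λ=77.20447480°, h=3333.6668 m

φ=65.96409931°, λ=77.20447480°, h=3333.6668 m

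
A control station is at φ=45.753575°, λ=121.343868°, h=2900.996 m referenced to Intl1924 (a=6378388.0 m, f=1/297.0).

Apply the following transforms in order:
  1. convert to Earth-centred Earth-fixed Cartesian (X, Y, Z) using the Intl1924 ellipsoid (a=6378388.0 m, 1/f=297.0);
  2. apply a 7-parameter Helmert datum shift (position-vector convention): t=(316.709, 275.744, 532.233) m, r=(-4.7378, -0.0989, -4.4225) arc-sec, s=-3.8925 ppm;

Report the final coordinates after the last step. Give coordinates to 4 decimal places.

X=-2319678.3197 m, Y=3809708.9803 m, Z=4548765.1978 m

start: φ=45.753575°, λ=121.343868°, h=2900.996 m
→ ECEF (a=6378388.000, f=1/297.0): X=-2320083.5531, Y=3809293.8468, Z=4548339.2789
→ Helmert 7p (PV): X=-2319678.3197, Y=3809708.9803, Z=4548765.1978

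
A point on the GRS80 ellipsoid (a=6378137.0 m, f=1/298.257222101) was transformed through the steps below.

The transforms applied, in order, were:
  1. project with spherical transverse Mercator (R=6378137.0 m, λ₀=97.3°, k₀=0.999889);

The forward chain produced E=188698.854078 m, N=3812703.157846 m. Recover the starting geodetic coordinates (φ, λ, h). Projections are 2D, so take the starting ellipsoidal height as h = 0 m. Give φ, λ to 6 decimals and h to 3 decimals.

φ=34.236826°, λ=99.350474°, h=0.000 m

start: E=188698.8541, N=3812703.1578 m
→ tm⁻¹: φ=34.23682600°, λ=99.35047400°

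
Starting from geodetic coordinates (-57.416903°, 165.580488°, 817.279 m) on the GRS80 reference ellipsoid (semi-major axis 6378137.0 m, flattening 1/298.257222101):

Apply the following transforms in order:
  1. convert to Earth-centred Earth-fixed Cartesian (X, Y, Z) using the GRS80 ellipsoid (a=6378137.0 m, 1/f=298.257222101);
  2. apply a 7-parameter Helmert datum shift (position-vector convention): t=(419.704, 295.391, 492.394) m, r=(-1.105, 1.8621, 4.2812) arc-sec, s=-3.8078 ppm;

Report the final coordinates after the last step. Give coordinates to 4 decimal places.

start: φ=-57.416903°, λ=165.580488°, h=817.279 m
→ ECEF (a=6378137.000, f=1/298.257222101): X=-3334927.9731, Y=857474.6496, Z=-5351733.2654
→ Helmert 7p (PV): X=-3334561.6816, Y=857668.8864, Z=-5351194.9801

X=-3334561.6816 m, Y=857668.8864 m, Z=-5351194.9801 m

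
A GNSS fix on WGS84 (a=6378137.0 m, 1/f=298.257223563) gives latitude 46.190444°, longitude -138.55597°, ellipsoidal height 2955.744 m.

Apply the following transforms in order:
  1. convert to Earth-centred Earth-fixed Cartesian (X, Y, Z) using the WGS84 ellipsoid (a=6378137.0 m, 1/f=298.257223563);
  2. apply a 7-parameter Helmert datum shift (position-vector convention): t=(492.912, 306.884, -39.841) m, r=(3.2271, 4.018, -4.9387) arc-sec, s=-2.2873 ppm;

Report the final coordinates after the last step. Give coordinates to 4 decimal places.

X=-3316557.9587 m, Y=-2928609.3647 m, Z=4582028.5193 m

start: φ=46.190444°, λ=-138.555970°, h=2955.744 m
→ ECEF (a=6378137.000, f=1/298.257223563): X=-3317077.5866, Y=-2928930.6822, Z=4582060.0491
→ Helmert 7p (PV): X=-3316557.9587, Y=-2928609.3647, Z=4582028.5193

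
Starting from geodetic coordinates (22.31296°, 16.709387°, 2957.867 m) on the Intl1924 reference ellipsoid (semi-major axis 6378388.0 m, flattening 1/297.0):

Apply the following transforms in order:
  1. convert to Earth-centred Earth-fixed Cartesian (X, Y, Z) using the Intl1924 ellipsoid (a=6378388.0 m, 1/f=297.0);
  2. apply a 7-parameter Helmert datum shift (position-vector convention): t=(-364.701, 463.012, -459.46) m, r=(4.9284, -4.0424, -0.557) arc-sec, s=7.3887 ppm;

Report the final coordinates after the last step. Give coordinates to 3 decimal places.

start: φ=22.312960°, λ=16.709387°, h=2957.867 m
→ ECEF (a=6378388.000, f=1/297.0): X=5657001.2793, Y=1698191.9991, Z=2407662.7339
→ Helmert 7p (PV): X=5656635.7760, Y=1698594.7541, Z=2407372.5069

X=5656635.776 m, Y=1698594.754 m, Z=2407372.507 m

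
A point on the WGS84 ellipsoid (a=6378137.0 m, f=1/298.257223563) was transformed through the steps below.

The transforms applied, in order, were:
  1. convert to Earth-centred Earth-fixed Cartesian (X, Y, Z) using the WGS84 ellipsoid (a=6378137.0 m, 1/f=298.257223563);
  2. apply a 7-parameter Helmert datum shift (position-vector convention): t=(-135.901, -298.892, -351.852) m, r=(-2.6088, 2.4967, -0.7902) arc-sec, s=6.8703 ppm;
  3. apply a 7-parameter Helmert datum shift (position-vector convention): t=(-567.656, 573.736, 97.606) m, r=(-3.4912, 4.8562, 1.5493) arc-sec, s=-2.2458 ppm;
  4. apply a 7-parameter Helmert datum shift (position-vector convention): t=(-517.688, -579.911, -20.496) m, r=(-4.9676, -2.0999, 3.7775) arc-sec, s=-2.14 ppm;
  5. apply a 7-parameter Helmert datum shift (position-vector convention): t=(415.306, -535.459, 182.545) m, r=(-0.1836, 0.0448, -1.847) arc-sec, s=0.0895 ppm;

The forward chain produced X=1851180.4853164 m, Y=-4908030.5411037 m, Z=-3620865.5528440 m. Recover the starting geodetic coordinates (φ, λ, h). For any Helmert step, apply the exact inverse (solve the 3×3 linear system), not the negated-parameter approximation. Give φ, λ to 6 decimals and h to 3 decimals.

φ=-34.800749°, λ=-69.322396°, h=2183.729 m

start: X=1851180.4853, Y=-4908030.5411, Z=-3620865.5528 m
→ Helmert⁻¹: X=1850809.7442, Y=-4907474.8466, Z=-3621051.7400
→ Helmert⁻¹: X=1851204.6650, Y=-4906852.1281, Z=-3621176.0141
→ Helmert⁻¹: X=1851824.8779, Y=-4907389.5009, Z=-3621321.2159
→ Helmert⁻¹: X=1852010.6838, Y=-4907004.0033, Z=-3620984.1324
→ geod (Bowring, a=6378137.000): φ=-34.80074900°, λ=-69.32239600°, h=2183.7290 m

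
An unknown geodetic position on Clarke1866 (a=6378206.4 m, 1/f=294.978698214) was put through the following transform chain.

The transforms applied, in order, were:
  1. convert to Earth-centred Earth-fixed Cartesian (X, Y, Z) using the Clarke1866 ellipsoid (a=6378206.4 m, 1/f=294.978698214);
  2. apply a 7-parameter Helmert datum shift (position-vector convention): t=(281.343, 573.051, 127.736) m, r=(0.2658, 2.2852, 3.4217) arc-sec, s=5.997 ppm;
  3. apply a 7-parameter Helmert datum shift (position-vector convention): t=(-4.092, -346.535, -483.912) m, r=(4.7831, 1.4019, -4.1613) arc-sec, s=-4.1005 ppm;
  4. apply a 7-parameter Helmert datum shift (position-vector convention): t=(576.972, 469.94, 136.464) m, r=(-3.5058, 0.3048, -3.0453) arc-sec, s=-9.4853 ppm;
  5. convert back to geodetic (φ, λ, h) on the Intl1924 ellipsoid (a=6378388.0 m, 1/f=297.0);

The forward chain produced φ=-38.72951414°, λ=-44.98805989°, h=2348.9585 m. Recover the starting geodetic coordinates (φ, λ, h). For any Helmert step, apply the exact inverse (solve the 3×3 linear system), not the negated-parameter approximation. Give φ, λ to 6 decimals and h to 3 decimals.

start: φ=-38.729514°, λ=-44.988060°, h=2348.958 m
→ ECEF (a=6378388.000, f=1/297.0): X=3525113.8357, Y=-3523644.9152, Z=-3970471.6105
→ Helmert⁻¹: X=3524628.1917, Y=-3524028.7567, Z=-3970700.4254
→ Helmert⁻¹: X=3524744.8093, Y=-3523717.6242, Z=-3970127.1251
→ Helmert⁻¹: X=3524427.8511, Y=-3524333.1226, Z=-3970187.4630
→ geod (Bowring, a=6378206.400): φ=-38.72879700°, λ=-44.99923000°, h=2411.1700 m

φ=-38.728797°, λ=-44.999230°, h=2411.170 m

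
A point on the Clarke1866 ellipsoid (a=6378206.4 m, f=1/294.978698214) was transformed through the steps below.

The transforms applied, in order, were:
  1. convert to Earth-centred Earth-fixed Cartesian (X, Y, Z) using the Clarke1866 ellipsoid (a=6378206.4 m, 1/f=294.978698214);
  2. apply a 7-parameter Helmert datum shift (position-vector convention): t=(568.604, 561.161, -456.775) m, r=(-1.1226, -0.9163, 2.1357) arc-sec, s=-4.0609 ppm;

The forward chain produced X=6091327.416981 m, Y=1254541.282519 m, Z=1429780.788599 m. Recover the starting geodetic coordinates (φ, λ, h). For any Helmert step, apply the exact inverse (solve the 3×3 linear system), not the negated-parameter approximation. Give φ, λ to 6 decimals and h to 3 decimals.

φ=13.037626°, λ=11.632962°, h=3772.199 m

start: X=6091327.4170, Y=1254541.2825, Z=1429780.7886 m
→ Helmert⁻¹: X=6090802.8838, Y=1253914.3646, Z=1430223.1387
→ geod (Bowring, a=6378206.400): φ=13.03762600°, λ=11.63296200°, h=3772.1990 m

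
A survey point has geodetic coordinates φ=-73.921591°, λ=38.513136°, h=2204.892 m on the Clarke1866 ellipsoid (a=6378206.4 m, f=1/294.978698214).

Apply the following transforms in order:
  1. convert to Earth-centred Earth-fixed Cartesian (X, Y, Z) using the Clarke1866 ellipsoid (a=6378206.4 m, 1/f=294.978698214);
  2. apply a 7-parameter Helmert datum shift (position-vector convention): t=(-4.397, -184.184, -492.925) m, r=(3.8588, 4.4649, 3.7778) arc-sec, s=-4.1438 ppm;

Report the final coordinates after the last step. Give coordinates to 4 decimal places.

X=1386848.9913 m, Y=1103749.0393 m, Z=-6108936.9552 m

start: φ=-73.921591°, λ=38.513136°, h=2204.892 m
→ ECEF (a=6378206.400, f=1/294.978698214): X=1387011.5780, Y=1103798.1173, Z=-6108459.9684
→ Helmert 7p (PV): X=1386848.9913, Y=1103749.0393, Z=-6108936.9552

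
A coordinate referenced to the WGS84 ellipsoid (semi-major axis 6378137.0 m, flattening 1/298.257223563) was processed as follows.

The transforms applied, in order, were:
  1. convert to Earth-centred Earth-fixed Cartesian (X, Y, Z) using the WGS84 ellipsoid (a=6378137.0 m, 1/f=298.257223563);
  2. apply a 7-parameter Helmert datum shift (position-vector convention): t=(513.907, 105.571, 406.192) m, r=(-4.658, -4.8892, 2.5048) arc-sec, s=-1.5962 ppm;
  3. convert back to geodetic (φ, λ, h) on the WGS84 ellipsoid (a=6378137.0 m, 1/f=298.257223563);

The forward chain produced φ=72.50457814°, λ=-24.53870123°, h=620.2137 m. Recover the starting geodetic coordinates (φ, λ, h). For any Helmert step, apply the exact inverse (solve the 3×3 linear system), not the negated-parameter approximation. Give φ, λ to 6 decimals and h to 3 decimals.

φ=72.505341°, λ=-24.550548°, h=115.231 m

start: φ=72.504578°, λ=-24.538701°, h=620.214 m
→ ECEF (a=6378137.000, f=1/298.257223563): X=1749778.6099, Y=-798847.8729, Z=6061441.1137
→ Helmert⁻¹: X=1749401.4576, Y=-799112.8362, Z=6060985.0833
→ geod (Bowring, a=6378137.000): φ=72.50534100°, λ=-24.55054800°, h=115.2310 m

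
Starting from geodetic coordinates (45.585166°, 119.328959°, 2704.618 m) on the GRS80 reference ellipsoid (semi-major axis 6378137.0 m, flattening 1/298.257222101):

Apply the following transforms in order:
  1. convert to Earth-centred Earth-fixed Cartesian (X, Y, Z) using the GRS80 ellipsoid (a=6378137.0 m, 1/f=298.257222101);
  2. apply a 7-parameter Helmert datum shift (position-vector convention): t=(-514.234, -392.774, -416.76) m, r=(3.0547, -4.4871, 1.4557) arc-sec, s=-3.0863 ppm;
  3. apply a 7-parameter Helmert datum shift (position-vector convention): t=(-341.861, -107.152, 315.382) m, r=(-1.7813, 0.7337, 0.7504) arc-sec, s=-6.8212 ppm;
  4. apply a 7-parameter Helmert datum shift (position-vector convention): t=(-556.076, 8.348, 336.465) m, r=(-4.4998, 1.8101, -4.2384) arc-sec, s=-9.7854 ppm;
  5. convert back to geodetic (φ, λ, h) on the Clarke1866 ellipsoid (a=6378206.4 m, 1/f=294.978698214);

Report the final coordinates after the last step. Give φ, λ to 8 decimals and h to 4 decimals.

start: φ=45.585166°, λ=119.328959°, h=2704.618 m
→ ECEF (a=6378137.000, f=1/298.257222101): X=-2191108.1913, Y=3899888.9278, Z=4535030.5644
→ Helmert 7p (PV): X=-2191741.8411, Y=3899401.4922, Z=4534609.8982
→ Helmert 7p (PV): X=-2192066.8080, Y=3899298.9286, Z=4534868.4699
→ Helmert 7p (PV): X=-2192481.5145, Y=3899413.0934, Z=4535094.7310
→ geod (Bowring, a=6378206.400): φ=45.58605137°, λ=119.34727880°, h=2982.8492 m

φ=45.58605137°, λ=119.34727880°, h=2982.8492 m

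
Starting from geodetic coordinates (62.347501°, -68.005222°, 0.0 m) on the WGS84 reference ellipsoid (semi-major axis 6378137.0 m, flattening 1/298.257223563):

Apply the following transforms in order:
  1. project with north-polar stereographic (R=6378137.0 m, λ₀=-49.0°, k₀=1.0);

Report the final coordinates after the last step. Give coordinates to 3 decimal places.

E=-1022371.853 m, N=-2968304.588 m

start: φ=62.347501°, λ=-68.005222°, h=0.000 m
→ stereo (R=6378137.0, λ₀=-49.0°): E=-1022371.8532, N=-2968304.5877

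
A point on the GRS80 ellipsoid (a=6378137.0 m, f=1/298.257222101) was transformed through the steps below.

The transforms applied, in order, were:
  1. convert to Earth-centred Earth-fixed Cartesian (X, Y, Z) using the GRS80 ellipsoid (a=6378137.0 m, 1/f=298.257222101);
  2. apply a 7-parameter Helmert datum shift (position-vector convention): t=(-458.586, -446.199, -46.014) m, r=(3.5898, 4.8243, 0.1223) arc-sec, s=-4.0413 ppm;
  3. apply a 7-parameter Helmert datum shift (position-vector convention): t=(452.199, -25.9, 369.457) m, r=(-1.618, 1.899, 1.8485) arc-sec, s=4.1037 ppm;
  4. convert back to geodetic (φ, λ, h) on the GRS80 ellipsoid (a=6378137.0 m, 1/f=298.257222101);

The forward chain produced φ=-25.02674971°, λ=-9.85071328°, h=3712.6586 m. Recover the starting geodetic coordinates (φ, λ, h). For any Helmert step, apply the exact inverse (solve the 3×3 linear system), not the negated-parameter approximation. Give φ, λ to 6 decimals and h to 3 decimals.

start: φ=-25.026750°, λ=-9.850713°, h=3712.659 m
→ ECEF (a=6378137.000, f=1/298.257222101): X=5700819.6180, Y=-989899.7475, Z=-2683330.3022
→ Helmert⁻¹: X=5700359.8625, Y=-989899.8195, Z=-2683644.0302
→ Helmert⁻¹: X=5700903.6637, Y=-989507.7019, Z=-2683458.3025
→ geod (Bowring, a=6378137.000): φ=-25.02773600°, λ=-9.84674600°, h=3781.0790 m

φ=-25.027736°, λ=-9.846746°, h=3781.079 m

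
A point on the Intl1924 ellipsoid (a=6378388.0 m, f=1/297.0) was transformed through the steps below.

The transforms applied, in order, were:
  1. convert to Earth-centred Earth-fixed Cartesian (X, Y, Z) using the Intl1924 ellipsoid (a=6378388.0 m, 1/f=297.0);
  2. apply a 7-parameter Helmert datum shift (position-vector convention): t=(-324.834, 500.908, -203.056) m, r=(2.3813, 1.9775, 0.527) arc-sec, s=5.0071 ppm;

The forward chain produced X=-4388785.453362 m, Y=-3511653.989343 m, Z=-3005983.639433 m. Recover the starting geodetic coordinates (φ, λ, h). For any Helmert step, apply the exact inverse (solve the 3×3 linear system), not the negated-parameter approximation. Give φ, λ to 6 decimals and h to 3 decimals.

φ=-28.296961°, λ=-141.328843°, h=426.351 m

start: X=-4388785.4534, Y=-3511653.9893, Z=-3005983.6394 m
→ Helmert⁻¹: X=-4388418.8026, Y=-3512160.8006, Z=-3005767.0584
→ geod (Bowring, a=6378388.000): φ=-28.29696100°, λ=-141.32884300°, h=426.3510 m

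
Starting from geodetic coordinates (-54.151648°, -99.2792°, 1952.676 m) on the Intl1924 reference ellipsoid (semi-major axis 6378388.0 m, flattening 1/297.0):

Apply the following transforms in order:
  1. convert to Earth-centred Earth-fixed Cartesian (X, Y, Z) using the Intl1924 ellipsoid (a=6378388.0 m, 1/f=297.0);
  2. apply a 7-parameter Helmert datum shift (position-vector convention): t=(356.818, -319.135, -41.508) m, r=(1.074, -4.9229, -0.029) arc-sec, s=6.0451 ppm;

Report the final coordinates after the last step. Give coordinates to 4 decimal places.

start: φ=-54.151648°, λ=-99.279200°, h=1952.676 m
→ ECEF (a=6378388.000, f=1/297.0): X=-603843.9720, Y=-3695867.8743, Z=-5148333.9826
→ Helmert 7p (PV): X=-603368.4484, Y=-3696182.4593, Z=-5148440.2689

X=-603368.4484 m, Y=-3696182.4593 m, Z=-5148440.2689 m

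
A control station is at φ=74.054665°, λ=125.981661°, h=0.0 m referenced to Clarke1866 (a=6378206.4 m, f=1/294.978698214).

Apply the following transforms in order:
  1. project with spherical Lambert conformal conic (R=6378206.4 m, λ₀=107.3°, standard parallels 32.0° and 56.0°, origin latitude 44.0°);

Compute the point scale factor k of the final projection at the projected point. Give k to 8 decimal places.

1.17864030

start: φ=74.054665°, λ=125.981661°, h=0.000 m
→ into lcc (λ₀=107.3°): φ=74.05466500°, λ−λ₀=18.68166100°
scale k = 1.17864030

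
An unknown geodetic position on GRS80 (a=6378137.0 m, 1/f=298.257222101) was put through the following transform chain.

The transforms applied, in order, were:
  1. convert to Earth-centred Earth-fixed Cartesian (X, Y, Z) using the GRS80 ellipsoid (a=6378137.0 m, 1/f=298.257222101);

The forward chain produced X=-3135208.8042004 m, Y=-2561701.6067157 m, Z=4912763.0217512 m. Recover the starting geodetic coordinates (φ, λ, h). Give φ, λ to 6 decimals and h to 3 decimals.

φ=50.696267°, λ=-140.748591°, h=713.285 m

start: X=-3135208.8042, Y=-2561701.6067, Z=4912763.0218 m
→ geod (Bowring, a=6378137.000): φ=50.69626700°, λ=-140.74859100°, h=713.2850 m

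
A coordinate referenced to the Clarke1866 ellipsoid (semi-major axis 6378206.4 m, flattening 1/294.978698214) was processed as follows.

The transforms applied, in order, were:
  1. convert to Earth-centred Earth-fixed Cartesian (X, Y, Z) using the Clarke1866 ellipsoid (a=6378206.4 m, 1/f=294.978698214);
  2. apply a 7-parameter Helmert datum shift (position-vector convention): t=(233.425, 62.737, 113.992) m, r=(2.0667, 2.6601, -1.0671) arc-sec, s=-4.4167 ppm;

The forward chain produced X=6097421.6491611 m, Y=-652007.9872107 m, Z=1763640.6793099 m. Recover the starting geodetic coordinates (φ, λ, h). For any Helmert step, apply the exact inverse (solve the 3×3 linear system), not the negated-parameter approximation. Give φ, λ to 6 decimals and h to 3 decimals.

start: X=6097421.6492, Y=-652007.9872, Z=1763640.6793 m
→ Helmert⁻¹: X=6097195.7824, Y=-652024.3899, Z=1763619.6420
→ geod (Bowring, a=6378206.400): φ=16.14942300°, λ=-6.10392200°, h=3993.0250 m

φ=16.149423°, λ=-6.103922°, h=3993.025 m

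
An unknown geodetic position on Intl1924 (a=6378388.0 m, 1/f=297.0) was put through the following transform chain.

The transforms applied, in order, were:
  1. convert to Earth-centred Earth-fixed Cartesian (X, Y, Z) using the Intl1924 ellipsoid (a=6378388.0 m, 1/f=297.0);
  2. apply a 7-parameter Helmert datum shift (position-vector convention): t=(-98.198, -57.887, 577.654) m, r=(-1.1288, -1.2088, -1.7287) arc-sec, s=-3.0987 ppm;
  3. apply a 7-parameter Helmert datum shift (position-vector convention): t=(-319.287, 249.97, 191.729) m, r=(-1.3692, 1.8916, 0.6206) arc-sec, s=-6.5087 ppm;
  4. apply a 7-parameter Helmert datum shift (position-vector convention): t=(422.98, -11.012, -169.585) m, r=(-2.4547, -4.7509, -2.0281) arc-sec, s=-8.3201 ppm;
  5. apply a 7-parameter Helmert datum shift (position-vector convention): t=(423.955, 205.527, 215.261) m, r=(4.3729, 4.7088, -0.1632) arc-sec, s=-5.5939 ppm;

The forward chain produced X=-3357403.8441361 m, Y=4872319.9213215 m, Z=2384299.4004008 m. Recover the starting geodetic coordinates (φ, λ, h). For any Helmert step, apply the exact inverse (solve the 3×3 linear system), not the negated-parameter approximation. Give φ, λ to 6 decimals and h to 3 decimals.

start: X=-3357403.8441, Y=4872319.9213, Z=2384299.4004 m
→ Helmert⁻¹: X=-3357904.8598, Y=4872189.5318, Z=2383917.5261
→ Helmert⁻¹: X=-3358348.7711, Y=4872179.6862, Z=2384242.2824
→ Helmert⁻¹: X=-3358058.5458, Y=4871955.7043, Z=2384067.6151
→ Helmert⁻¹: X=-3357997.6165, Y=4871987.5008, Z=2383543.6885
→ geod (Bowring, a=6378388.000): φ=22.07480500°, λ=124.57639600°, h=3784.0160 m

φ=22.074805°, λ=124.576396°, h=3784.016 m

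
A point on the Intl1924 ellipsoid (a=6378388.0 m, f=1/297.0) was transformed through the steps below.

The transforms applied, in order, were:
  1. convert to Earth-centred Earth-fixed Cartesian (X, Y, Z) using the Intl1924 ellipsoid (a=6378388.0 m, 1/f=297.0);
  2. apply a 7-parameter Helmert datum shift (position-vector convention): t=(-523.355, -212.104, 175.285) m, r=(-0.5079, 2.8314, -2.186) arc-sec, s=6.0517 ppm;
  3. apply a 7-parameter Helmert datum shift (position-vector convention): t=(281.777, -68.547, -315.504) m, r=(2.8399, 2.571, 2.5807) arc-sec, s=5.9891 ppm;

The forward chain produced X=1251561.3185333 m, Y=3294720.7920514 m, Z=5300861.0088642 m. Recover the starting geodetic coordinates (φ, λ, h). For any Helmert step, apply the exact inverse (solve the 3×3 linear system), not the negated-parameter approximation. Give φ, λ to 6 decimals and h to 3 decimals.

start: X=1251561.3185, Y=3294720.7921, Z=5300861.0089 m
→ Helmert⁻¹: X=1251247.1950, Y=3294826.9382, Z=5301114.9961
→ Helmert⁻¹: X=1251655.2880, Y=3295019.3140, Z=5300932.9266
→ geod (Bowring, a=6378388.000): φ=56.55684100°, λ=69.20007800°, h=2348.4450 m

φ=56.556841°, λ=69.200078°, h=2348.445 m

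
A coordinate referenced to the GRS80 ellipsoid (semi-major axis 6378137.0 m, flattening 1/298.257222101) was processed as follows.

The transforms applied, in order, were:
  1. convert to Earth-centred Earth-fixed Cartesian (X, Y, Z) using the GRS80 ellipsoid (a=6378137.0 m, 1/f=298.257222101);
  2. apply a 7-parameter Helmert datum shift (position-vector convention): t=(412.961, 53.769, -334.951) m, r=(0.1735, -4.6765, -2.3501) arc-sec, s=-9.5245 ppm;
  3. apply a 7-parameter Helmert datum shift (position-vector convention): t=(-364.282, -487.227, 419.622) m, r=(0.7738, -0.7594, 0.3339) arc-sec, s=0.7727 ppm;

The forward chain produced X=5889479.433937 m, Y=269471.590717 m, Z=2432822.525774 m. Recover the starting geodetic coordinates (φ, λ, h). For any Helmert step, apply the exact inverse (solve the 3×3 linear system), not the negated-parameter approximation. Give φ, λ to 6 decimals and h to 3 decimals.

φ=22.557205°, λ=2.624596°, h=2852.905 m

start: X=5889479.4339, Y=269471.5907, Z=2432822.5258 m
→ Helmert⁻¹: X=5889848.5571, Y=269958.1997, Z=2432378.3270
→ Helmert⁻¹: X=5889543.7673, Y=269976.1508, Z=2432602.6919
→ geod (Bowring, a=6378137.000): φ=22.55720500°, λ=2.62459600°, h=2852.9050 m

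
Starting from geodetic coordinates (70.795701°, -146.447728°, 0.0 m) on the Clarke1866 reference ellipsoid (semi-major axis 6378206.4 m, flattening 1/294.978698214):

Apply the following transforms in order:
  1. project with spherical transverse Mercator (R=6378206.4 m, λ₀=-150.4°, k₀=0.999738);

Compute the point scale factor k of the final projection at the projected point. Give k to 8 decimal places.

start: φ=70.795701°, λ=-146.447728°, h=0.000 m
→ into tm (λ₀=-150.4°): φ=70.79570100°, λ−λ₀=3.95227200°
scale k = 0.99999505

0.99999505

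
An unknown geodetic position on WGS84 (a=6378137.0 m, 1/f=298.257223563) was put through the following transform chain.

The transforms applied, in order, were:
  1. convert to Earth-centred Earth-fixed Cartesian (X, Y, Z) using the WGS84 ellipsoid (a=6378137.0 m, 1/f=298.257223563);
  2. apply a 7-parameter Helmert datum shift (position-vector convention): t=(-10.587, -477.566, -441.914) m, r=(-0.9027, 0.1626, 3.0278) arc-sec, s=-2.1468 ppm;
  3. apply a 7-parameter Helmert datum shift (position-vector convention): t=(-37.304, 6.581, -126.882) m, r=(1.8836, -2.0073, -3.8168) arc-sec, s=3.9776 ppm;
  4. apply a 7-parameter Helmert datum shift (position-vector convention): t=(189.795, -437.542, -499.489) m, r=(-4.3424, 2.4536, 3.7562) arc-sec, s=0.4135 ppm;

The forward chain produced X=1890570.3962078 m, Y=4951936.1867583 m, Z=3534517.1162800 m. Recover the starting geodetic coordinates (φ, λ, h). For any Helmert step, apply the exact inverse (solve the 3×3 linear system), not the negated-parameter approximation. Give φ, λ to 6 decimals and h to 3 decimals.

φ=33.878940°, λ=69.107934°, h=641.404 m

start: X=1890570.3962, Y=4951936.1868, Z=3534517.1163 m
→ Helmert⁻¹: X=1890427.9512, Y=4952262.8314, Z=3535141.8887
→ Helmert⁻¹: X=1890400.4997, Y=4952303.8163, Z=3535191.0879
→ Helmert⁻¹: X=1890485.0602, Y=4952748.7906, Z=3535663.7578
→ geod (Bowring, a=6378137.000): φ=33.87894000°, λ=69.10793400°, h=641.4040 m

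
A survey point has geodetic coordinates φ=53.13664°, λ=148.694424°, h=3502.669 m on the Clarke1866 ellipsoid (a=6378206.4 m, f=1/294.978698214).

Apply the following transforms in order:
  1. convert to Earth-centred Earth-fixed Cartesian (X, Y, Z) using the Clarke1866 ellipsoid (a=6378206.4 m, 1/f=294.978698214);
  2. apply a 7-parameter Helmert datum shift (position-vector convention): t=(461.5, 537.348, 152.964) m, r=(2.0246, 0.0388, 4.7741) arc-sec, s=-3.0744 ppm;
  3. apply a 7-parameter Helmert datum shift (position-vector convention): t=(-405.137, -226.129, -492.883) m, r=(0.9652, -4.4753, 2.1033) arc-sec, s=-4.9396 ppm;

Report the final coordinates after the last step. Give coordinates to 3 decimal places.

start: φ=53.136640°, λ=148.694424°, h=3502.669 m
→ ECEF (a=6378206.400, f=1/294.978698214): X=-3278158.6681, Y=1993588.7037, Z=5082279.4792
→ Helmert 7p (PV): X=-3277732.2762, Y=1993994.1631, Z=5082437.0029
→ Helmert 7p (PV): X=-3278251.8277, Y=1993700.9787, Z=5081857.2293

X=-3278251.828 m, Y=1993700.979 m, Z=5081857.229 m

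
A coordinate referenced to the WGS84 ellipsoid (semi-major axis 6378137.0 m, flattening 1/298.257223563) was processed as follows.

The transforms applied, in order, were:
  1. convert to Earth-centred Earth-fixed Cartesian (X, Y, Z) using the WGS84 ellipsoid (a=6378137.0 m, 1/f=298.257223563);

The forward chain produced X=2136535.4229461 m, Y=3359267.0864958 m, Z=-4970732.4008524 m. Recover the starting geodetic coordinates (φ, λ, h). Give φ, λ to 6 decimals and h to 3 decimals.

φ=-51.495752°, λ=57.543135°, h=3404.423 m

start: X=2136535.4229, Y=3359267.0865, Z=-4970732.4009 m
→ geod (Bowring, a=6378137.000): φ=-51.49575200°, λ=57.54313500°, h=3404.4230 m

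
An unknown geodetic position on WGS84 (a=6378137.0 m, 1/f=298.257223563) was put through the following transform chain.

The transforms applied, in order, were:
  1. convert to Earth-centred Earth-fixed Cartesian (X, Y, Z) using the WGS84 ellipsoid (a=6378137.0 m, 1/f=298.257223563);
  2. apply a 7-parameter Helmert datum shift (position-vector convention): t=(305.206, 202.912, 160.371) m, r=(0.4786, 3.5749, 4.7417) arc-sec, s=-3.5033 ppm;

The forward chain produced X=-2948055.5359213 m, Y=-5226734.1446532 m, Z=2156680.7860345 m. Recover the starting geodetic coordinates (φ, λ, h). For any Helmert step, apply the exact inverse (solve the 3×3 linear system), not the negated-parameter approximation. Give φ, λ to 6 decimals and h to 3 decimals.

φ=19.888386°, λ=-119.427712°, h=1197.055 m

start: X=-2948055.5359, Y=-5226734.1447, Z=2156680.7860 m
→ Helmert⁻¹: X=-2948528.6041, Y=-5226882.5825, Z=2156488.9953
→ geod (Bowring, a=6378137.000): φ=19.88838600°, λ=-119.42771200°, h=1197.0550 m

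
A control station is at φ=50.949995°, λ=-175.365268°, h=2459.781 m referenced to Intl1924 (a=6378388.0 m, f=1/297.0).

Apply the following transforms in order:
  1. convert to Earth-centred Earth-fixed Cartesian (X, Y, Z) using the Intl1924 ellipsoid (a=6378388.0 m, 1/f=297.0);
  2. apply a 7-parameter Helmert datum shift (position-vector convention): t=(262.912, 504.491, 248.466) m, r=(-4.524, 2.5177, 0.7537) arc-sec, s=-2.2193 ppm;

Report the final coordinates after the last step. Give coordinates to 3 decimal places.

X=-4014590.190 m, Y=-324884.022 m, Z=4932341.607 m

start: φ=50.949995°, λ=-175.365268°, h=2459.781 m
→ ECEF (a=6378388.000, f=1/297.0): X=-4014923.4029, Y=-325482.7393, Z=4932047.9412
→ Helmert 7p (PV): X=-4014590.1900, Y=-324884.0224, Z=4932341.6070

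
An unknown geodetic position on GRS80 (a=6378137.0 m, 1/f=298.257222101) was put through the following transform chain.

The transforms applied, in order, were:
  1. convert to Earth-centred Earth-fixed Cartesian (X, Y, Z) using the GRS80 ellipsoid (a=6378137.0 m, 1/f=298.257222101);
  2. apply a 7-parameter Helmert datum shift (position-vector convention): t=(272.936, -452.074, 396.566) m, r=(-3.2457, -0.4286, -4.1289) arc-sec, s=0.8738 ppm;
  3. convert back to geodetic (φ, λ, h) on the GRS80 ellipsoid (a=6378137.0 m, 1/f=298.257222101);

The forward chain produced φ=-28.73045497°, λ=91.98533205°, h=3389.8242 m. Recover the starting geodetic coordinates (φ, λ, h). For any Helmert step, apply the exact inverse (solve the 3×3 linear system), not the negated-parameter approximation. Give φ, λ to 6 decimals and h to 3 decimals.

start: φ=-28.730455°, λ=91.985332°, h=3389.824 m
→ ECEF (a=6378137.000, f=1/298.257222101): X=-194012.4877, Y=5596871.0421, Z=-3049367.7413
→ Helmert⁻¹: X=-194403.6359, Y=5597362.3221, Z=-3049673.1607
→ geod (Bowring, a=6378137.000): φ=-28.73068300°, λ=91.98915700°, h=3979.0700 m

φ=-28.730683°, λ=91.989157°, h=3979.070 m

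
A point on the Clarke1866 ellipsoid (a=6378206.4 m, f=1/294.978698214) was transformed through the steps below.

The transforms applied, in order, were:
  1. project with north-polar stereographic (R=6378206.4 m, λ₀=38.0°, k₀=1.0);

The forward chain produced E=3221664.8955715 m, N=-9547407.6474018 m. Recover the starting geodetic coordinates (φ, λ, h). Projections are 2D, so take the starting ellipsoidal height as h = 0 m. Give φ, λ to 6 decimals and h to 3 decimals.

start: E=3221664.8956, N=-9547407.6474 m
→ stereo⁻¹: φ=13.38945100°, λ=56.64638600°

φ=13.389451°, λ=56.646386°, h=0.000 m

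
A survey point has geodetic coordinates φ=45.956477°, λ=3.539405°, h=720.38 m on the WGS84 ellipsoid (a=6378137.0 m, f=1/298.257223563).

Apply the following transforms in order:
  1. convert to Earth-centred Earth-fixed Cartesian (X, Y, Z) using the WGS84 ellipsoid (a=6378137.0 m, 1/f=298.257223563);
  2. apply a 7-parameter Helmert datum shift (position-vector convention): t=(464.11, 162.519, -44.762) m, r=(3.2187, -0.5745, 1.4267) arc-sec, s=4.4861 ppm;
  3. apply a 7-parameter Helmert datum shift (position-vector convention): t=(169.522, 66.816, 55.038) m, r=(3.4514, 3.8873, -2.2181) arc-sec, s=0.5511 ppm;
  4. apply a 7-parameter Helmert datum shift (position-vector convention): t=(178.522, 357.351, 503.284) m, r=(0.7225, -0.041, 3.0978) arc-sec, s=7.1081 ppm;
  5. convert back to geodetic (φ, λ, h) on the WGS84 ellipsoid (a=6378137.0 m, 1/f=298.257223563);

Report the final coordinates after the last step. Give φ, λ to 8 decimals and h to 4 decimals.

φ=45.95343075°, λ=3.54478780°, h=1755.3190 m

start: φ=45.956477°, λ=3.539405°, h=720.380 m
→ ECEF (a=6378137.000, f=1/298.257223563): X=4433826.1865, Y=274245.3139, Z=4562403.5437
→ Helmert 7p (PV): X=4434295.5826, Y=274368.5362, Z=4562395.8781
→ Helmert 7p (PV): X=4434556.4825, Y=274311.4765, Z=4562374.4519
→ Helmert 7p (PV): X=4434761.4991, Y=274721.3973, Z=4562912.0080
→ geod (Bowring, a=6378137.000): φ=45.95343075°, λ=3.54478780°, h=1755.3190 m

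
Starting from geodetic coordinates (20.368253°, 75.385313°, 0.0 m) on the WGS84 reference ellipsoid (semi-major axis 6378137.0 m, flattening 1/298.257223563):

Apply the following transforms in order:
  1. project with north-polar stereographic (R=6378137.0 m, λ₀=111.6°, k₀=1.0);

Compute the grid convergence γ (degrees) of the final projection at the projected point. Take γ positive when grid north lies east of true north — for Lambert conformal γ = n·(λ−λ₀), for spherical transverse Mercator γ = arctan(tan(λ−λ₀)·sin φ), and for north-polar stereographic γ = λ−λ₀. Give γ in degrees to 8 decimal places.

-36.21468700

start: φ=20.368253°, λ=75.385313°, h=0.000 m
→ into stereo (λ₀=111.6°): φ=20.36825300°, λ−λ₀=-36.21468700°
convergence γ = -36.21468700°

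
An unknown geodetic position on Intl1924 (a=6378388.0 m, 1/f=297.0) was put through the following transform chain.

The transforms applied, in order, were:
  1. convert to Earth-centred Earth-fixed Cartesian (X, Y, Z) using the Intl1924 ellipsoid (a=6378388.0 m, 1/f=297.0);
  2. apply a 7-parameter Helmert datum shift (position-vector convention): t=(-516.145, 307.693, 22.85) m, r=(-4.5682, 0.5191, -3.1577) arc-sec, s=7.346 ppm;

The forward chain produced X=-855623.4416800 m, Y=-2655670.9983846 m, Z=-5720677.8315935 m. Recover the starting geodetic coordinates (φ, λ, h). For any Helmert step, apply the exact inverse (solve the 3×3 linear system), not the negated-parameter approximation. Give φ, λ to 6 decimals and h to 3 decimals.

φ=-64.152580°, λ=-107.845894°, h=3823.090 m

start: X=-855623.4417, Y=-2655670.9984, Z=-5720677.8316 m
→ Helmert⁻¹: X=-855045.9597, Y=-2655845.5723, Z=-5720719.6292
→ geod (Bowring, a=6378388.000): φ=-64.15258000°, λ=-107.84589400°, h=3823.0900 m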